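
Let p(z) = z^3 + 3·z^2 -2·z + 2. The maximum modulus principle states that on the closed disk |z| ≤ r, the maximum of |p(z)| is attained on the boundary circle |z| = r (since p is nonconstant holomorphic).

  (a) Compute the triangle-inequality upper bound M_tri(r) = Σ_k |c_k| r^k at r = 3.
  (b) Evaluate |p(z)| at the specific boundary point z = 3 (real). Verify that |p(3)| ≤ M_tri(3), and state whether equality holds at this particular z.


Coefficients: c_0 = 2, c_1 = -2, c_2 = 3, c_3 = 1. Radius r = 3.
Part (a). Triangle bound: M_tri(r) = Σ_k |c_k| r^k
  = |2|·3^0 + |-2|·3^1 + |3|·3^2 + |1|·3^3
  = 2 + 6 + 27 + 27 = 62.
This bounds M(r) := max_{|z|=r} |p(z)| from above; equality holds iff all terms c_k z^k can be made to align in phase at a single z on |z|=r.
Part (b). At z = 3 (real, on the circle |z| = r):
  p(3) = (2)·3^0 + (-2)·3^1 + (3)·3^2 + (1)·3^3 = 50.
  |p(3)| = 50.
Check: |p(3)| = 50 ≤ 62 = M_tri(3). ✓ Equality does not hold at z = 3 (the coefficients have mixed signs, so the terms do not all align in phase there).

M_tri(3) = 62; |p(3)| = 50; equality at z=3: no.


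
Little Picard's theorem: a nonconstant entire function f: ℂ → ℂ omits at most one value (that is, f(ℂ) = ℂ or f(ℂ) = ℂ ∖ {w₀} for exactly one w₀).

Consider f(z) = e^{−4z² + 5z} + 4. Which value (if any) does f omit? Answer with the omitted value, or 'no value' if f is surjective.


Little Picard bounds the complement of f(ℂ) to at most one point.
The exponent g(z) = −4z² + 5z is a nonconstant polynomial, hence surjective onto ℂ. So e^{g(z)} takes every value in {e^w : w ∈ ℂ} = ℂ ∖ {0}. Adding 4 shifts the range to ℂ ∖ {4}. f omits exactly 4.

Omitted value: 4.


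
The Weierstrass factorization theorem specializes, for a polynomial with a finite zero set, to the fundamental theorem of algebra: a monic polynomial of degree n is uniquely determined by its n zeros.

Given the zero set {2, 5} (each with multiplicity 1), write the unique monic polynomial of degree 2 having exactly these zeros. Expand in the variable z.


The polynomial is p(z) = ∏_{α ∈ S} (z − α), where S = {2, 5}.
Expanding the product yields: p(z) = z^2 -7·z + 10.
The resulting polynomial has degree 2 and real coefficients as required.

p(z) = z^2 -7·z + 10.


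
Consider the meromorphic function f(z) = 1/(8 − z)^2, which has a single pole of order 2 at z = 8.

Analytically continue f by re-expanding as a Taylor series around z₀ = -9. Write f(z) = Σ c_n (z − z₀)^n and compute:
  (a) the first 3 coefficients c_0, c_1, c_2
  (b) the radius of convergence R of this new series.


Let w = z − z₀, so z = z₀ + w.
Then 8 − z = 8 − (z₀ + w) = (8 − z₀) − w = 17 − w.
f(z) = 1/(17 − w)^2 = (1/(17)^2) · (1 − w/(17))^{−2}.
By the binomial series (1−u)^{−2} = Σ_{n≥0} C(n+1, 1) u^n for |u|<1, with u = w/(17):
  c_n = C(n+1, 1) / (17)^(n+2).
  c_0 = 1/(17)^2 = 1/289.
  c_1 = 2/(17)^3 = 2/4913.
  c_2 = 3/(17)^4 = 3/83521.
The series is valid for |w/d| < 1, i.e. |z − z₀| < |d|.
Radius of convergence: R = |8 − z₀| = |17| = 17 (distance from z₀ to the singularity z = 8).

c_0 = 1/289, c_1 = 2/4913, c_2 = 3/83521; R = 17.


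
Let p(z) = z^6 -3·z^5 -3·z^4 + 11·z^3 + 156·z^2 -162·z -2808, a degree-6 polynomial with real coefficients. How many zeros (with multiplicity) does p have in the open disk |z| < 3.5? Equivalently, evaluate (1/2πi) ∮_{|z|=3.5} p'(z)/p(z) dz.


The zeros of p are: (-2 + 3i), (-2 - 3i), -3, 4, (3 + 3i), (3 - 3i).
Their magnitudes are: 3.606, 3.606, 3, 4, 4.243, 4.243.
Zeros with |z| < R = 3.5: -3.
Count = 1.
By the argument principle, (1/2πi) ∮_{|z|=R} p'(z)/p(z) dz equals exactly this count.

Number of zeros inside |z| < 3.5: 1.


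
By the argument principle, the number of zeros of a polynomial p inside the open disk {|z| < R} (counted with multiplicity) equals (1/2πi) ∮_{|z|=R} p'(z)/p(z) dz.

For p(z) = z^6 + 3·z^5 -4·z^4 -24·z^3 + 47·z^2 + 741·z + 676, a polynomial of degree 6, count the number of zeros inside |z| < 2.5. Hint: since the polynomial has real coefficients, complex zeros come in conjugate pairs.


The zeros of p are: -1, (-2 + 3i), (-2 - 3i), (3 + 2i), (3 - 2i), -4.
Their magnitudes are: 1, 3.606, 3.606, 3.606, 3.606, 4.
Zeros with |z| < R = 2.5: -1.
Count = 1.
By the argument principle, (1/2πi) ∮_{|z|=R} p'(z)/p(z) dz equals exactly this count.

Number of zeros inside |z| < 2.5: 1.


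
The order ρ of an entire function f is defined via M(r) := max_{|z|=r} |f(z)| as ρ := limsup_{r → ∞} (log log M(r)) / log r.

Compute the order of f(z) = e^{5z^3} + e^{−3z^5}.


Each summand is entire of order 3 and 5 respectively (as in the single-exponential case). The order of a sum is at most the max of the orders, so ρ ≤ 5. For the lower bound: on |z|=r choose arg z so that -3z^5 is real positive; then |e^{-3z^5}| = e^{3r^5} while |e^{5z^3}| ≤ e^{5r^3} = o(e^{3r^5}). So |f| ≥ e^{3r^5}(1 − o(1)) and ρ ≥ 5. Hence ρ = max(3, 5) = 5.
Therefore ρ = 5.

Order ρ = 5.


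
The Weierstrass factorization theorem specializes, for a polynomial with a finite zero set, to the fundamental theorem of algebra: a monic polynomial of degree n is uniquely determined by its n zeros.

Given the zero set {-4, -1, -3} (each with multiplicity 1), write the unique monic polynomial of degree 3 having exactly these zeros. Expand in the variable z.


The polynomial is p(z) = ∏_{α ∈ S} (z − α), where S = {-4, -1, -3}.
Expanding the product yields: p(z) = z^3 + 8·z^2 + 19·z + 12.
The resulting polynomial has degree 3 and real coefficients as required.

p(z) = z^3 + 8·z^2 + 19·z + 12.


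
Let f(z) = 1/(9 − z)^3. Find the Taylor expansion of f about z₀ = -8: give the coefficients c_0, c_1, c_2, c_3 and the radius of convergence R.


Let w = z − z₀, so z = z₀ + w.
Then 9 − z = 9 − (z₀ + w) = (9 − z₀) − w = 17 − w.
f(z) = 1/(17 − w)^3 = (1/(17)^3) · (1 − w/(17))^{−3}.
By the binomial series (1−u)^{−3} = Σ_{n≥0} C(n+2, 2) u^n for |u|<1, with u = w/(17):
  c_n = C(n+2, 2) / (17)^(n+3).
  c_0 = 1/(17)^3 = 1/4913.
  c_1 = 3/(17)^4 = 3/83521.
  c_2 = 6/(17)^5 = 6/1419857.
  c_3 = 10/(17)^6 = 10/24137569.
The series is valid for |w/d| < 1, i.e. |z − z₀| < |d|.
Radius of convergence: R = |9 − z₀| = |17| = 17 (distance from z₀ to the singularity z = 9).

c_0 = 1/4913, c_1 = 3/83521, c_2 = 6/1419857, c_3 = 10/24137569; R = 17.


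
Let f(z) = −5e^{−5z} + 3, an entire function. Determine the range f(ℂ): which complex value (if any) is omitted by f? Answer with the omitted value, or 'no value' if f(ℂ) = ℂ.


Little Picard bounds the complement of f(ℂ) to at most one point.
e^{−5z} is never zero on ℂ, so -5·e^{−5z} takes every value in ℂ ∖ {0}. Adding 3 shifts the range to ℂ ∖ {3}. Thus f omits exactly the value 3.

Omitted value: 3.


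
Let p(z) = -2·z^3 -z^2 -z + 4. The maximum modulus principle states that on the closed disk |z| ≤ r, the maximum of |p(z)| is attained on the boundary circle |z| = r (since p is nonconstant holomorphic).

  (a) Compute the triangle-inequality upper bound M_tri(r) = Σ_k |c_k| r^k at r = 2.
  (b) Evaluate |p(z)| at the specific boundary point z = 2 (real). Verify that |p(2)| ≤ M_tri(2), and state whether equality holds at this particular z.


Coefficients: c_0 = 4, c_1 = -1, c_2 = -1, c_3 = -2. Radius r = 2.
Part (a). Triangle bound: M_tri(r) = Σ_k |c_k| r^k
  = |4|·2^0 + |-1|·2^1 + |-1|·2^2 + |-2|·2^3
  = 4 + 2 + 4 + 16 = 26.
This bounds M(r) := max_{|z|=r} |p(z)| from above; equality holds iff all terms c_k z^k can be made to align in phase at a single z on |z|=r.
Part (b). At z = 2 (real, on the circle |z| = r):
  p(2) = (4)·2^0 + (-1)·2^1 + (-1)·2^2 + (-2)·2^3 = -18.
  |p(2)| = 18.
Check: |p(2)| = 18 ≤ 26 = M_tri(2). ✓ Equality does not hold at z = 2 (the coefficients have mixed signs, so the terms do not all align in phase there).

M_tri(2) = 26; |p(2)| = 18; equality at z=2: no.


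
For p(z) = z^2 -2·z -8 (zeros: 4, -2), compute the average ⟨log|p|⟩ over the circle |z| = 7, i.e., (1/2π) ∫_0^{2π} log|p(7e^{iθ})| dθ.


Zeros: -2, 4; r = 7.
Inside |z| < r: -2, 4. Outside (|z| ≥ r): ∅.
p(0) = -8, so log|p(0)| = log(8) = 2.0794.
Apply Jensen: I(r) = log|p(0)| + Σ_k log(r/|z_k|), summed over zeros inside |z| < r.
  log(r/|z_k|) for z_k = 4: log(7/4) = 0.5596
  log(r/|z_k|) for z_k = -2: log(7/2) = 1.2528
Sum over inside zeros: 1.8124.
I(r) = log|p(0)| + (inside sum) = 2.0794 + 1.8124 = 3.8918.
Closed form (all zeros inside, monic): I(r) = n·log(r) = 2·log(7) = 3.8918. ✓

I(r) ≈ 3.8918.


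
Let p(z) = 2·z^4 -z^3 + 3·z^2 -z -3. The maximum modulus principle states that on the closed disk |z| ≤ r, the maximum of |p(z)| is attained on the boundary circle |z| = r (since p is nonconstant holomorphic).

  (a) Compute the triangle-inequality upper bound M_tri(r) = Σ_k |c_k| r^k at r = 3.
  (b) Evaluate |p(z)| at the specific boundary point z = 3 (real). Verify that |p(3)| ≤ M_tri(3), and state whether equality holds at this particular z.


Coefficients: c_0 = -3, c_1 = -1, c_2 = 3, c_3 = -1, c_4 = 2. Radius r = 3.
Part (a). Triangle bound: M_tri(r) = Σ_k |c_k| r^k
  = |-3|·3^0 + |-1|·3^1 + |3|·3^2 + |-1|·3^3 + |2|·3^4
  = 3 + 3 + 27 + 27 + 162 = 222.
This bounds M(r) := max_{|z|=r} |p(z)| from above; equality holds iff all terms c_k z^k can be made to align in phase at a single z on |z|=r.
Part (b). At z = 3 (real, on the circle |z| = r):
  p(3) = (-3)·3^0 + (-1)·3^1 + (3)·3^2 + (-1)·3^3 + (2)·3^4 = 156.
  |p(3)| = 156.
Check: |p(3)| = 156 ≤ 222 = M_tri(3). ✓ Equality does not hold at z = 3 (the coefficients have mixed signs, so the terms do not all align in phase there).

M_tri(3) = 222; |p(3)| = 156; equality at z=3: no.


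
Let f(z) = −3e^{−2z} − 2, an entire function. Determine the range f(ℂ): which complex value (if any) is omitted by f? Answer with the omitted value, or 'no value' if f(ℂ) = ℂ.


Little Picard bounds the complement of f(ℂ) to at most one point.
e^{−2z} is never zero on ℂ, so -3·e^{−2z} takes every value in ℂ ∖ {0}. Adding -2 shifts the range to ℂ ∖ {-2}. Thus f omits exactly the value -2.

Omitted value: -2.


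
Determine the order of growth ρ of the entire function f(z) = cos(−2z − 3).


cos(w) is a linear combination of e^{iw} and e^{−iw} (or e^w, e^{−w} in the hyperbolic case), so |cos(w)| ≤ e^{|w|}. With w = −2z − 3, |w| ≤ 2|z| + 3 = 2r + 3 on |z| = r, giving M(r) ≤ e^{2r + 3}, so ρ ≤ 1. On a suitable ray (z = it for sin/cos; z = t for sinh/cosh, t real → ∞), |cos(−2z − 3)| grows like e^{2|t|}/2, so ρ ≥ 1. Hence ρ = 1.
Therefore ρ = 1.

Order ρ = 1.


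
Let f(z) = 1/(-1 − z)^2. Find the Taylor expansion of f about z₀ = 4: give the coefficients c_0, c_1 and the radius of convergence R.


Let w = z − z₀, so z = z₀ + w.
Then -1 − z = -1 − (z₀ + w) = (-1 − z₀) − w = -5 − w.
f(z) = 1/(-5 − w)^2 = (1/(-5)^2) · (1 − w/(-5))^{−2}.
By the binomial series (1−u)^{−2} = Σ_{n≥0} C(n+1, 1) u^n for |u|<1, with u = w/(-5):
  c_n = C(n+1, 1) / (-5)^(n+2).
  c_0 = 1/(-5)^2 = 1/25.
  c_1 = 2/(-5)^3 = -2/125.
The series is valid for |w/d| < 1, i.e. |z − z₀| < |d|.
Radius of convergence: R = |-1 − z₀| = |-5| = 5 (distance from z₀ to the singularity z = -1).

c_0 = 1/25, c_1 = -2/125; R = 5.


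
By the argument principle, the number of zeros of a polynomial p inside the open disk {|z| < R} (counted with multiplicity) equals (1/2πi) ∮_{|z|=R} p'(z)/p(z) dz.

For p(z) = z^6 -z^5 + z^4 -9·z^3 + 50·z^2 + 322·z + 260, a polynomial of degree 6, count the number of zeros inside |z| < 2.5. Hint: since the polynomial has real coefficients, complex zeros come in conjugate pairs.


The zeros of p are: (-1 + 3i), (-1 - 3i), -1, (3 + 2i), (3 - 2i), -2.
Their magnitudes are: 3.162, 3.162, 1, 3.606, 3.606, 2.
Zeros with |z| < R = 2.5: -1, -2.
Count = 2.
By the argument principle, (1/2πi) ∮_{|z|=R} p'(z)/p(z) dz equals exactly this count.

Number of zeros inside |z| < 2.5: 2.


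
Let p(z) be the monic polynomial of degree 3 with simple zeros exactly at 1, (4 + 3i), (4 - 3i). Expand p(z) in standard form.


The polynomial is p(z) = ∏_{α ∈ S} (z − α), where S = {1, (4 + 3i), (4 - 3i)}.
Expanding the product yields: p(z) = z^3 -9·z^2 + 33·z -25.
Note conjugate pairs combine to real quadratics: (z − (4+3i))(z − (4−3i)) = z² − 8z + 25.
The resulting polynomial has degree 3 and real coefficients as required.

p(z) = z^3 -9·z^2 + 33·z -25.


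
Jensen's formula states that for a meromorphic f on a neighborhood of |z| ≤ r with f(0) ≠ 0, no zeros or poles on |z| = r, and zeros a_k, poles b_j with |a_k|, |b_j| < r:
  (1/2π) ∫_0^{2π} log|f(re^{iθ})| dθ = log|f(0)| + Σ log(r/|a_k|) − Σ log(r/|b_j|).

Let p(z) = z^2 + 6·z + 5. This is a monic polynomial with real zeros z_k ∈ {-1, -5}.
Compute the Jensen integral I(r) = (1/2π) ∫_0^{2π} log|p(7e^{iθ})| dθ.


Zeros: -5, -1; r = 7.
Inside |z| < r: -5, -1. Outside (|z| ≥ r): ∅.
p(0) = 5, so log|p(0)| = log(5) = 1.6094.
Apply Jensen: I(r) = log|p(0)| + Σ_k log(r/|z_k|), summed over zeros inside |z| < r.
  log(r/|z_k|) for z_k = -1: log(7/1) = 1.9459
  log(r/|z_k|) for z_k = -5: log(7/5) = 0.3365
Sum over inside zeros: 2.2824.
I(r) = log|p(0)| + (inside sum) = 1.6094 + 2.2824 = 3.8918.
Closed form (all zeros inside, monic): I(r) = n·log(r) = 2·log(7) = 3.8918. ✓

I(r) ≈ 3.8918.


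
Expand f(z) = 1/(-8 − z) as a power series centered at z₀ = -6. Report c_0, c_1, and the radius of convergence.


Let w = z − z₀, so z = z₀ + w.
Then -8 − z = -8 − (z₀ + w) = (-8 − z₀) − w = -2 − w.
f(z) = 1/(-2 − w) = (1/(-2)) · 1/(1 − w/(-2)) = Σ_{n≥0} w^n / (-2)^(n+1).
So c_n = 1/(-2)^(n+1):
  c_0 = 1/(-2)^1 = -1/2.
  c_1 = 1/(-2)^2 = 1/4.
The series is valid for |w/d| < 1, i.e. |z − z₀| < |d|.
Radius of convergence: R = |-8 − z₀| = |-2| = 2 (distance from z₀ to the singularity z = -8).

c_0 = -1/2, c_1 = 1/4; R = 2.


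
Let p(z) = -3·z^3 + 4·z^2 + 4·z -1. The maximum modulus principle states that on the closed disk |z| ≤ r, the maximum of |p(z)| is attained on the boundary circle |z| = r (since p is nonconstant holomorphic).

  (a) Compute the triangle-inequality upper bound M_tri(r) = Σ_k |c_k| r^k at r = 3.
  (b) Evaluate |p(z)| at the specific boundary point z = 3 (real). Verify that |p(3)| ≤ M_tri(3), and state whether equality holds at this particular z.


Coefficients: c_0 = -1, c_1 = 4, c_2 = 4, c_3 = -3. Radius r = 3.
Part (a). Triangle bound: M_tri(r) = Σ_k |c_k| r^k
  = |-1|·3^0 + |4|·3^1 + |4|·3^2 + |-3|·3^3
  = 1 + 12 + 36 + 81 = 130.
This bounds M(r) := max_{|z|=r} |p(z)| from above; equality holds iff all terms c_k z^k can be made to align in phase at a single z on |z|=r.
Part (b). At z = 3 (real, on the circle |z| = r):
  p(3) = (-1)·3^0 + (4)·3^1 + (4)·3^2 + (-3)·3^3 = -34.
  |p(3)| = 34.
Check: |p(3)| = 34 ≤ 130 = M_tri(3). ✓ Equality does not hold at z = 3 (the coefficients have mixed signs, so the terms do not all align in phase there).

M_tri(3) = 130; |p(3)| = 34; equality at z=3: no.


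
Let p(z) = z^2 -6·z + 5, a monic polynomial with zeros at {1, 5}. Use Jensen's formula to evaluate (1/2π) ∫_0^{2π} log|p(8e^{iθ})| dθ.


Zeros: 1, 5; r = 8.
Inside |z| < r: 1, 5. Outside (|z| ≥ r): ∅.
p(0) = 5, so log|p(0)| = log(5) = 1.6094.
Apply Jensen: I(r) = log|p(0)| + Σ_k log(r/|z_k|), summed over zeros inside |z| < r.
  log(r/|z_k|) for z_k = 1: log(8/1) = 2.0794
  log(r/|z_k|) for z_k = 5: log(8/5) = 0.4700
Sum over inside zeros: 2.5494.
I(r) = log|p(0)| + (inside sum) = 1.6094 + 2.5494 = 4.1589.
Closed form (all zeros inside, monic): I(r) = n·log(r) = 2·log(8) = 4.1589. ✓

I(r) ≈ 4.1589.


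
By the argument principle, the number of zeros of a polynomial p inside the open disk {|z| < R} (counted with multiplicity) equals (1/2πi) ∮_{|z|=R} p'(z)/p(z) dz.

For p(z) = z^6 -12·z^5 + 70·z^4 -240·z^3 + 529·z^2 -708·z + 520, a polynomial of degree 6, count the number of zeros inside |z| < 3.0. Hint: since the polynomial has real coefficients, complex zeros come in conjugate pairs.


The zeros of p are: (3 + 2i), (3 - 2i), (2 + 2i), (2 - 2i), (1 + 2i), (1 - 2i).
Their magnitudes are: 3.606, 3.606, 2.828, 2.828, 2.236, 2.236.
Zeros with |z| < R = 3.0: (2 + 2i), (2 - 2i), (1 + 2i), (1 - 2i).
Count = 4.
By the argument principle, (1/2πi) ∮_{|z|=R} p'(z)/p(z) dz equals exactly this count.

Number of zeros inside |z| < 3.0: 4.


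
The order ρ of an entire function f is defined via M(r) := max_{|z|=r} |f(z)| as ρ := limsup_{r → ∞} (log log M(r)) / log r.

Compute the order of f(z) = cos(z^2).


Write cos(w) = (e^{iw} ± e^{−iw})/(2 or 2i), so |cos(w)| ≤ e^{|w|}. With w = z^2, |w| ≤ 1r^2 + 0 on |z|=r, giving M(r) ≤ e^{1r^2 + 0} and ρ ≤ 2. For the lower bound, choose z on |z|=r with 1z^2 purely imaginary of modulus 1r^2; then |cos(z^2)| grows like e^{1r^2}/2, so ρ ≥ 2. Hence ρ = 2.
Therefore ρ = 2.

Order ρ = 2.


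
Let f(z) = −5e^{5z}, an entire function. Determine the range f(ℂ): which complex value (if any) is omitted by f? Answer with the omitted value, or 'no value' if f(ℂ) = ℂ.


Little Picard bounds the complement of f(ℂ) to at most one point.
e^{5z} is never zero on ℂ, so -5·e^{5z} takes every value in ℂ ∖ {0}. Adding 0 shifts the range to ℂ ∖ {0}. Thus f omits exactly the value 0.

Omitted value: 0.


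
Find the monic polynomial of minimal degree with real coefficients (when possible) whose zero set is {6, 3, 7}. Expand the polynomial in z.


The polynomial is p(z) = ∏_{α ∈ S} (z − α), where S = {6, 3, 7}.
Expanding the product yields: p(z) = z^3 -16·z^2 + 81·z -126.
The resulting polynomial has degree 3 and real coefficients as required.

p(z) = z^3 -16·z^2 + 81·z -126.


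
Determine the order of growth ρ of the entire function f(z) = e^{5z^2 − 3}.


|e^{5z^2 − 3}| = e^{Re(5·z^2) + -3} ≤ e^{5|z|^2 + -3} = e^{5r^2 + -3} on |z| = r, so ρ ≤ 2. Choosing z on |z|=r so that 5·z^2 is real positive (always possible by picking arg z appropriately) gives |f(z)| = e^{5r^2 + -3}, matching the bound. The additive constant -3 does not affect log log M(r) ~ 2·log r. Hence ρ = 2.
Therefore ρ = 2.

Order ρ = 2.


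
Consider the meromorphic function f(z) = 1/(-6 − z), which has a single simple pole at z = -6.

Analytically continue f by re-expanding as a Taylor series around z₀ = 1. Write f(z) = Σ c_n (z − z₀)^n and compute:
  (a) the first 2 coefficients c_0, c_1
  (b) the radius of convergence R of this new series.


Let w = z − z₀, so z = z₀ + w.
Then -6 − z = -6 − (z₀ + w) = (-6 − z₀) − w = -7 − w.
f(z) = 1/(-7 − w) = (1/(-7)) · 1/(1 − w/(-7)) = Σ_{n≥0} w^n / (-7)^(n+1).
So c_n = 1/(-7)^(n+1):
  c_0 = 1/(-7)^1 = -1/7.
  c_1 = 1/(-7)^2 = 1/49.
The series is valid for |w/d| < 1, i.e. |z − z₀| < |d|.
Radius of convergence: R = |-6 − z₀| = |-7| = 7 (distance from z₀ to the singularity z = -6).

c_0 = -1/7, c_1 = 1/49; R = 7.


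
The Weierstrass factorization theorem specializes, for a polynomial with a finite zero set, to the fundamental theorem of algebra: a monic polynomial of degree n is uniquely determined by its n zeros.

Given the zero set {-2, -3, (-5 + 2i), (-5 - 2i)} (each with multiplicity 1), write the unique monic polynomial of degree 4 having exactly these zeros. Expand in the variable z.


The polynomial is p(z) = ∏_{α ∈ S} (z − α), where S = {-2, -3, (-5 + 2i), (-5 - 2i)}.
Expanding the product yields: p(z) = z^4 + 15·z^3 + 85·z^2 + 205·z + 174.
Note conjugate pairs combine to real quadratics: (z − (-5+2i))(z − (-5−2i)) = z² + 10z + 29.
The resulting polynomial has degree 4 and real coefficients as required.

p(z) = z^4 + 15·z^3 + 85·z^2 + 205·z + 174.


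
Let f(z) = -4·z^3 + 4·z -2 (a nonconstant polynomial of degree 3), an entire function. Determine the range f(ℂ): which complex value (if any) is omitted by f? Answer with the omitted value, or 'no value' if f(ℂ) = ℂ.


Little Picard bounds the complement of f(ℂ) to at most one point.
For every w ∈ ℂ, the equation p(z) − w = 0 is a nonconstant polynomial in z and hence has at least one root by the fundamental theorem of algebra. So p is surjective onto ℂ, omitting no value.

Omitted value: no value.


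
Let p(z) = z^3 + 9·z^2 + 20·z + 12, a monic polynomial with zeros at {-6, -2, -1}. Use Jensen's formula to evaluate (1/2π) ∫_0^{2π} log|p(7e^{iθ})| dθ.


Zeros: -6, -2, -1; r = 7.
Inside |z| < r: -6, -2, -1. Outside (|z| ≥ r): ∅.
p(0) = 12, so log|p(0)| = log(12) = 2.4849.
Apply Jensen: I(r) = log|p(0)| + Σ_k log(r/|z_k|), summed over zeros inside |z| < r.
  log(r/|z_k|) for z_k = -6: log(7/6) = 0.1542
  log(r/|z_k|) for z_k = -2: log(7/2) = 1.2528
  log(r/|z_k|) for z_k = -1: log(7/1) = 1.9459
Sum over inside zeros: 3.3528.
I(r) = log|p(0)| + (inside sum) = 2.4849 + 3.3528 = 5.8377.
Closed form (all zeros inside, monic): I(r) = n·log(r) = 3·log(7) = 5.8377. ✓

I(r) ≈ 5.8377.


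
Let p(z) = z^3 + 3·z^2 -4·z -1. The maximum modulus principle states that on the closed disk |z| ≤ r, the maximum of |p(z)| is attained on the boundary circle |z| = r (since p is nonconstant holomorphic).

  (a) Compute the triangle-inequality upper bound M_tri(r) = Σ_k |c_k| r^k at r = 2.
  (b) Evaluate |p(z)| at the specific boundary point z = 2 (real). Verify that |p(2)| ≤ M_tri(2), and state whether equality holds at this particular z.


Coefficients: c_0 = -1, c_1 = -4, c_2 = 3, c_3 = 1. Radius r = 2.
Part (a). Triangle bound: M_tri(r) = Σ_k |c_k| r^k
  = |-1|·2^0 + |-4|·2^1 + |3|·2^2 + |1|·2^3
  = 1 + 8 + 12 + 8 = 29.
This bounds M(r) := max_{|z|=r} |p(z)| from above; equality holds iff all terms c_k z^k can be made to align in phase at a single z on |z|=r.
Part (b). At z = 2 (real, on the circle |z| = r):
  p(2) = (-1)·2^0 + (-4)·2^1 + (3)·2^2 + (1)·2^3 = 11.
  |p(2)| = 11.
Check: |p(2)| = 11 ≤ 29 = M_tri(2). ✓ Equality does not hold at z = 2 (the coefficients have mixed signs, so the terms do not all align in phase there).

M_tri(2) = 29; |p(2)| = 11; equality at z=2: no.


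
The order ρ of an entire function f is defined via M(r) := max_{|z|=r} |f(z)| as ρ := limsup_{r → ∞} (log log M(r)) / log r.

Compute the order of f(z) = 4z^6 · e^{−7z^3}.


M(r) = max_{|z|=r} |4|·|z|^6·|e^{−7z^3}| = 4·r^6 · e^{7r^3} (the factors attain their maxima compatibly on |z|=r). Then log M(r) = log 4 + 6·log r + 7r^3, dominated by the last term, so log log M(r) ~ 3·log r. The polynomial factor 4z^6 contributes only a log r term and does not affect the order. ρ = 3.
Therefore ρ = 3.

Order ρ = 3.


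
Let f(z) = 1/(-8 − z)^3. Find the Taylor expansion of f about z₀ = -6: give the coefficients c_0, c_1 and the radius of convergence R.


Let w = z − z₀, so z = z₀ + w.
Then -8 − z = -8 − (z₀ + w) = (-8 − z₀) − w = -2 − w.
f(z) = 1/(-2 − w)^3 = (1/(-2)^3) · (1 − w/(-2))^{−3}.
By the binomial series (1−u)^{−3} = Σ_{n≥0} C(n+2, 2) u^n for |u|<1, with u = w/(-2):
  c_n = C(n+2, 2) / (-2)^(n+3).
  c_0 = 1/(-2)^3 = -1/8.
  c_1 = 3/(-2)^4 = 3/16.
The series is valid for |w/d| < 1, i.e. |z − z₀| < |d|.
Radius of convergence: R = |-8 − z₀| = |-2| = 2 (distance from z₀ to the singularity z = -8).

c_0 = -1/8, c_1 = 3/16; R = 2.


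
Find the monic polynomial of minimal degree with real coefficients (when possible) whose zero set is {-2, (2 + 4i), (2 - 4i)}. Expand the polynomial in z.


The polynomial is p(z) = ∏_{α ∈ S} (z − α), where S = {-2, (2 + 4i), (2 - 4i)}.
Expanding the product yields: p(z) = z^3 -2·z^2 + 12·z + 40.
Note conjugate pairs combine to real quadratics: (z − (2+4i))(z − (2−4i)) = z² − 4z + 20.
The resulting polynomial has degree 3 and real coefficients as required.

p(z) = z^3 -2·z^2 + 12·z + 40.


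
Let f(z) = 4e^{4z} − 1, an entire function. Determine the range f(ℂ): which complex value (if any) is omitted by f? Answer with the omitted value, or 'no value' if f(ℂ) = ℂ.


Little Picard bounds the complement of f(ℂ) to at most one point.
e^{4z} is never zero on ℂ, so 4·e^{4z} takes every value in ℂ ∖ {0}. Adding -1 shifts the range to ℂ ∖ {-1}. Thus f omits exactly the value -1.

Omitted value: -1.


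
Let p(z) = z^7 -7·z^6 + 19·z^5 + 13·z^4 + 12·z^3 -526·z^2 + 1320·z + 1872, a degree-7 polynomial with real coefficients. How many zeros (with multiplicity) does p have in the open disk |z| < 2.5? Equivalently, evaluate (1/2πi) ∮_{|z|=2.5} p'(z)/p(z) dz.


The zeros of p are: -1, (3 + 3i), (3 - 3i), (-2 + 2i), (-2 - 2i), (3 + 2i), (3 - 2i).
Their magnitudes are: 1, 4.243, 4.243, 2.828, 2.828, 3.606, 3.606.
Zeros with |z| < R = 2.5: -1.
Count = 1.
By the argument principle, (1/2πi) ∮_{|z|=R} p'(z)/p(z) dz equals exactly this count.

Number of zeros inside |z| < 2.5: 1.


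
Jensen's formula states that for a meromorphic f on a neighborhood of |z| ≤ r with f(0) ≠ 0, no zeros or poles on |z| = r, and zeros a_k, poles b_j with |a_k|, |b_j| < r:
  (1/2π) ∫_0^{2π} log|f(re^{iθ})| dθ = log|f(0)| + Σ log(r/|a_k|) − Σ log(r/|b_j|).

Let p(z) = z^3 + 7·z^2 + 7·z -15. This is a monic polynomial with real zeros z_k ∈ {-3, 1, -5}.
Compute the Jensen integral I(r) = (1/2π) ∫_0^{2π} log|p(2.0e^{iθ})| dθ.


Zeros: -5, -3, 1; r = 2.0.
Inside |z| < r: 1. Outside (|z| ≥ r): -5, -3.
p(0) = -15, so log|p(0)| = log(15) = 2.7081.
Apply Jensen: I(r) = log|p(0)| + Σ_k log(r/|z_k|), summed over zeros inside |z| < r.
  log(r/|z_k|) for z_k = 1: log(2.0/1) = 0.6931
  Outside zeros (-5, -3) contribute nothing to the Jensen sum.
Sum over inside zeros: 0.6931.
I(r) = log|p(0)| + (inside sum) = 2.7081 + 0.6931 = 3.4012.
Note: since some zeros are outside |z| ≤ r, the simplified n·log(r) form does NOT apply — only the inside zeros contribute.

I(r) ≈ 3.4012.


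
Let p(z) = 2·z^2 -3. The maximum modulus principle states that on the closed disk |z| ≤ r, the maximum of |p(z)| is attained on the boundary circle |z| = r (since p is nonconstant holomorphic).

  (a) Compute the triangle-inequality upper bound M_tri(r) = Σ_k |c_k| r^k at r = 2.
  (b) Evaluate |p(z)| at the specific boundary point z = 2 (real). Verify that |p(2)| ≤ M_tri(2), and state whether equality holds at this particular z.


Coefficients: c_0 = -3, c_1 = 0, c_2 = 2. Radius r = 2.
Part (a). Triangle bound: M_tri(r) = Σ_k |c_k| r^k
  = |-3|·2^0 + |0|·2^1 + |2|·2^2
  = 3 + 0 + 8 = 11.
This bounds M(r) := max_{|z|=r} |p(z)| from above; equality holds iff all terms c_k z^k can be made to align in phase at a single z on |z|=r.
Part (b). At z = 2 (real, on the circle |z| = r):
  p(2) = (-3)·2^0 + (0)·2^1 + (2)·2^2 = 5.
  |p(2)| = 5.
Check: |p(2)| = 5 ≤ 11 = M_tri(2). ✓ Equality does not hold at z = 2 (the coefficients have mixed signs, so the terms do not all align in phase there).

M_tri(2) = 11; |p(2)| = 5; equality at z=2: no.


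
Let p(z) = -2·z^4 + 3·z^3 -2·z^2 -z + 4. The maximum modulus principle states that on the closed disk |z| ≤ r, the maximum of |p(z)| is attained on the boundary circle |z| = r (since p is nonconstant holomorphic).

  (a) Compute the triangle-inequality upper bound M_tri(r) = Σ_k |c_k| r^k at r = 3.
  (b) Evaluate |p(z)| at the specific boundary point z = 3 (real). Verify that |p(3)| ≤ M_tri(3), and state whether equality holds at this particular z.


Coefficients: c_0 = 4, c_1 = -1, c_2 = -2, c_3 = 3, c_4 = -2. Radius r = 3.
Part (a). Triangle bound: M_tri(r) = Σ_k |c_k| r^k
  = |4|·3^0 + |-1|·3^1 + |-2|·3^2 + |3|·3^3 + |-2|·3^4
  = 4 + 3 + 18 + 81 + 162 = 268.
This bounds M(r) := max_{|z|=r} |p(z)| from above; equality holds iff all terms c_k z^k can be made to align in phase at a single z on |z|=r.
Part (b). At z = 3 (real, on the circle |z| = r):
  p(3) = (4)·3^0 + (-1)·3^1 + (-2)·3^2 + (3)·3^3 + (-2)·3^4 = -98.
  |p(3)| = 98.
Check: |p(3)| = 98 ≤ 268 = M_tri(3). ✓ Equality does not hold at z = 3 (the coefficients have mixed signs, so the terms do not all align in phase there).

M_tri(3) = 268; |p(3)| = 98; equality at z=3: no.


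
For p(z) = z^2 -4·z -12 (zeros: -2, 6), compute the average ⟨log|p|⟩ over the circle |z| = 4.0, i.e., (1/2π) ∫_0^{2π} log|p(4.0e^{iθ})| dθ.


Zeros: -2, 6; r = 4.0.
Inside |z| < r: -2. Outside (|z| ≥ r): 6.
p(0) = -12, so log|p(0)| = log(12) = 2.4849.
Apply Jensen: I(r) = log|p(0)| + Σ_k log(r/|z_k|), summed over zeros inside |z| < r.
  log(r/|z_k|) for z_k = -2: log(4.0/2) = 0.6931
  Outside zeros (6) contribute nothing to the Jensen sum.
Sum over inside zeros: 0.6931.
I(r) = log|p(0)| + (inside sum) = 2.4849 + 0.6931 = 3.1781.
Note: since some zeros are outside |z| ≤ r, the simplified n·log(r) form does NOT apply — only the inside zeros contribute.

I(r) ≈ 3.1781.


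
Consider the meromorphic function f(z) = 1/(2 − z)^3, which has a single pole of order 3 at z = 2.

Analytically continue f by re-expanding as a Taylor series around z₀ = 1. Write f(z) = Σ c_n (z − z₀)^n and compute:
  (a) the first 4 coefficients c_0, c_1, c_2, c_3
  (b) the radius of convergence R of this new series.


Let w = z − z₀, so z = z₀ + w.
Then 2 − z = 2 − (z₀ + w) = (2 − z₀) − w = 1 − w.
f(z) = 1/(1 − w)^3 = (1/(1)^3) · (1 − w/(1))^{−3}.
By the binomial series (1−u)^{−3} = Σ_{n≥0} C(n+2, 2) u^n for |u|<1, with u = w/(1):
  c_n = C(n+2, 2) / (1)^(n+3).
  c_0 = 1/(1)^3 = 1.
  c_1 = 3/(1)^4 = 3.
  c_2 = 6/(1)^5 = 6.
  c_3 = 10/(1)^6 = 10.
The series is valid for |w/d| < 1, i.e. |z − z₀| < |d|.
Radius of convergence: R = |2 − z₀| = |1| = 1 (distance from z₀ to the singularity z = 2).

c_0 = 1, c_1 = 3, c_2 = 6, c_3 = 10; R = 1.


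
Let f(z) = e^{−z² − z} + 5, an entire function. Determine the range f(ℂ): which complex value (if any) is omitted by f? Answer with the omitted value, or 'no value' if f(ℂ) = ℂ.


Little Picard bounds the complement of f(ℂ) to at most one point.
The exponent g(z) = −z² − z is a nonconstant polynomial, hence surjective onto ℂ. So e^{g(z)} takes every value in {e^w : w ∈ ℂ} = ℂ ∖ {0}. Adding 5 shifts the range to ℂ ∖ {5}. f omits exactly 5.

Omitted value: 5.


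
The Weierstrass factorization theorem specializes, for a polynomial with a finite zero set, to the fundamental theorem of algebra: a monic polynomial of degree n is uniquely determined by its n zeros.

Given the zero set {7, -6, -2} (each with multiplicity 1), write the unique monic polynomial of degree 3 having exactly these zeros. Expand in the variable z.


The polynomial is p(z) = ∏_{α ∈ S} (z − α), where S = {7, -6, -2}.
Expanding the product yields: p(z) = z^3 + z^2 -44·z -84.
The resulting polynomial has degree 3 and real coefficients as required.

p(z) = z^3 + z^2 -44·z -84.


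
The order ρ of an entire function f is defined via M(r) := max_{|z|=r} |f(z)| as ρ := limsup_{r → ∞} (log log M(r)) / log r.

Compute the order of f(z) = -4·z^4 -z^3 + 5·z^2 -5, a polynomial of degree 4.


|f(z)| ≤ Σ|c_k|·r^k = O(r^4) as r → ∞. Polynomial growth is O(e^{r^ε}) for every ε > 0 (since r^4/e^{r^ε} → 0), so ρ ≤ ε for all ε > 0, i.e. ρ = 0. Every nonconstant polynomial has order 0.
Therefore ρ = 0.

Order ρ = 0.


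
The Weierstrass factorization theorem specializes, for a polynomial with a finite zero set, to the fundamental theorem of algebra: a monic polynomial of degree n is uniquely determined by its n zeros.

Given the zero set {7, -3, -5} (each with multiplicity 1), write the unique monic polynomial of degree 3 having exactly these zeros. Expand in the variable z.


The polynomial is p(z) = ∏_{α ∈ S} (z − α), where S = {7, -3, -5}.
Expanding the product yields: p(z) = z^3 + z^2 -41·z -105.
The resulting polynomial has degree 3 and real coefficients as required.

p(z) = z^3 + z^2 -41·z -105.


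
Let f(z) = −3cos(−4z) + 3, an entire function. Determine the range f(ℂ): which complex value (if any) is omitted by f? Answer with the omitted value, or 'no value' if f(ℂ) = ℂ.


Little Picard bounds the complement of f(ℂ) to at most one point.
cos is entire and surjective onto ℂ: for every w ∈ ℂ, cos(ζ) = w has a solution ζ ∈ ℂ (e.g., via the complex inverse arccos). With ζ = −4z this gives z = ζ/(-4). Then -3·cos(−4z) takes every value in -3·ℂ = ℂ, and adding 3 is a bijection of ℂ. So f is surjective and omits no value. (Note: only on the real line is cos bounded by [−1, 1].)

Omitted value: no value.


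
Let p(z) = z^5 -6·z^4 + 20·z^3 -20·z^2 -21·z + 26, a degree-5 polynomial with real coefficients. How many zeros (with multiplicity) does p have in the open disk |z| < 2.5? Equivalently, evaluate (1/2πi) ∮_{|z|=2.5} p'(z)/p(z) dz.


The zeros of p are: -1, 1, (2 + 3i), (2 - 3i), 2.
Their magnitudes are: 1, 1, 3.606, 3.606, 2.
Zeros with |z| < R = 2.5: -1, 1, 2.
Count = 3.
By the argument principle, (1/2πi) ∮_{|z|=R} p'(z)/p(z) dz equals exactly this count.

Number of zeros inside |z| < 2.5: 3.


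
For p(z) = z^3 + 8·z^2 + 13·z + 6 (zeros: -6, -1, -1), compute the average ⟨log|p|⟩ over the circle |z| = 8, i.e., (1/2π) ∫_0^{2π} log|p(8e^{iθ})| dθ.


Zeros: -6, -1, -1; r = 8.
Inside |z| < r: -6, -1, -1. Outside (|z| ≥ r): ∅.
p(0) = 6, so log|p(0)| = log(6) = 1.7918.
Apply Jensen: I(r) = log|p(0)| + Σ_k log(r/|z_k|), summed over zeros inside |z| < r.
  log(r/|z_k|) for z_k = -6: log(8/6) = 0.2877
  log(r/|z_k|) for z_k = -1: log(8/1) = 2.0794
  log(r/|z_k|) for z_k = -1: log(8/1) = 2.0794
Sum over inside zeros: 4.4466.
I(r) = log|p(0)| + (inside sum) = 1.7918 + 4.4466 = 6.2383.
Closed form (all zeros inside, monic): I(r) = n·log(r) = 3·log(8) = 6.2383. ✓

I(r) ≈ 6.2383.


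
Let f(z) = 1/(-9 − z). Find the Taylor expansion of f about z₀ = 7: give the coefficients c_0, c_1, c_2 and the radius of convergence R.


Let w = z − z₀, so z = z₀ + w.
Then -9 − z = -9 − (z₀ + w) = (-9 − z₀) − w = -16 − w.
f(z) = 1/(-16 − w) = (1/(-16)) · 1/(1 − w/(-16)) = Σ_{n≥0} w^n / (-16)^(n+1).
So c_n = 1/(-16)^(n+1):
  c_0 = 1/(-16)^1 = -1/16.
  c_1 = 1/(-16)^2 = 1/256.
  c_2 = 1/(-16)^3 = -1/4096.
The series is valid for |w/d| < 1, i.e. |z − z₀| < |d|.
Radius of convergence: R = |-9 − z₀| = |-16| = 16 (distance from z₀ to the singularity z = -9).

c_0 = -1/16, c_1 = 1/256, c_2 = -1/4096; R = 16.


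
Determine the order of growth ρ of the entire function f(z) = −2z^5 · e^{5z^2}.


M(r) = max_{|z|=r} |-2|·|z|^5·|e^{5z^2}| = 2·r^5 · e^{5r^2} (the factors attain their maxima compatibly on |z|=r). Then log M(r) = log 2 + 5·log r + 5r^2, dominated by the last term, so log log M(r) ~ 2·log r. The polynomial factor -2z^5 contributes only a log r term and does not affect the order. ρ = 2.
Therefore ρ = 2.

Order ρ = 2.


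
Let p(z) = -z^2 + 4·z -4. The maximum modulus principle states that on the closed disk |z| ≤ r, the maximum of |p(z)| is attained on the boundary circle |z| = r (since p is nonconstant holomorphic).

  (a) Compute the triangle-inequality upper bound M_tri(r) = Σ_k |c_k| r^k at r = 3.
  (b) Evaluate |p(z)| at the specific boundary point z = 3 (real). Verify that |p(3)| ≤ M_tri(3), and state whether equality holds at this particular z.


Coefficients: c_0 = -4, c_1 = 4, c_2 = -1. Radius r = 3.
Part (a). Triangle bound: M_tri(r) = Σ_k |c_k| r^k
  = |-4|·3^0 + |4|·3^1 + |-1|·3^2
  = 4 + 12 + 9 = 25.
This bounds M(r) := max_{|z|=r} |p(z)| from above; equality holds iff all terms c_k z^k can be made to align in phase at a single z on |z|=r.
Part (b). At z = 3 (real, on the circle |z| = r):
  p(3) = (-4)·3^0 + (4)·3^1 + (-1)·3^2 = -1.
  |p(3)| = 1.
Check: |p(3)| = 1 ≤ 25 = M_tri(3). ✓ Equality does not hold at z = 3 (the coefficients have mixed signs, so the terms do not all align in phase there).

M_tri(3) = 25; |p(3)| = 1; equality at z=3: no.


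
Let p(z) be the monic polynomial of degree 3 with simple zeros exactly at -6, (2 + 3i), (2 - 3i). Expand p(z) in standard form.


The polynomial is p(z) = ∏_{α ∈ S} (z − α), where S = {-6, (2 + 3i), (2 - 3i)}.
Expanding the product yields: p(z) = z^3 + 2·z^2 -11·z + 78.
Note conjugate pairs combine to real quadratics: (z − (2+3i))(z − (2−3i)) = z² − 4z + 13.
The resulting polynomial has degree 3 and real coefficients as required.

p(z) = z^3 + 2·z^2 -11·z + 78.


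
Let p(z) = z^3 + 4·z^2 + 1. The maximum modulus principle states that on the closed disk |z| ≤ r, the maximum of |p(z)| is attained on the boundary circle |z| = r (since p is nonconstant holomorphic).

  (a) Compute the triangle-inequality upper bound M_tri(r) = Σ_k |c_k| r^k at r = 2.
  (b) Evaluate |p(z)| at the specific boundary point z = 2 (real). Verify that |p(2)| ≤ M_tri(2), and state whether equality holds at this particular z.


Coefficients: c_0 = 1, c_1 = 0, c_2 = 4, c_3 = 1. Radius r = 2.
Part (a). Triangle bound: M_tri(r) = Σ_k |c_k| r^k
  = |1|·2^0 + |0|·2^1 + |4|·2^2 + |1|·2^3
  = 1 + 0 + 16 + 8 = 25.
This bounds M(r) := max_{|z|=r} |p(z)| from above; equality holds iff all terms c_k z^k can be made to align in phase at a single z on |z|=r.
Part (b). At z = 2 (real, on the circle |z| = r):
  p(2) = (1)·2^0 + (0)·2^1 + (4)·2^2 + (1)·2^3 = 25.
  |p(2)| = 25.
Since all nonzero coefficients share the same sign, |p(2)| = 25 = M_tri(2); the triangle bound is attained at z = 2, so in fact M(r) = 25.

M_tri(2) = 25; |p(2)| = 25; equality at z=2: yes.


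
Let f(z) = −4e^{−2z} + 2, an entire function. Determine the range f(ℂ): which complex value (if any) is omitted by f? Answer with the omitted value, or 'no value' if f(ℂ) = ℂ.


Little Picard bounds the complement of f(ℂ) to at most one point.
e^{−2z} is never zero on ℂ, so -4·e^{−2z} takes every value in ℂ ∖ {0}. Adding 2 shifts the range to ℂ ∖ {2}. Thus f omits exactly the value 2.

Omitted value: 2.


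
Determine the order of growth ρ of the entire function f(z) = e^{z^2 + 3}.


|e^{z^2 + 3}| = e^{Re(1·z^2) + 3} ≤ e^{1|z|^2 + 3} = e^{1r^2 + 3} on |z| = r, so ρ ≤ 2. Choosing z on |z|=r so that 1·z^2 is real positive (always possible by picking arg z appropriately) gives |f(z)| = e^{1r^2 + 3}, matching the bound. The additive constant 3 does not affect log log M(r) ~ 2·log r. Hence ρ = 2.
Therefore ρ = 2.

Order ρ = 2.


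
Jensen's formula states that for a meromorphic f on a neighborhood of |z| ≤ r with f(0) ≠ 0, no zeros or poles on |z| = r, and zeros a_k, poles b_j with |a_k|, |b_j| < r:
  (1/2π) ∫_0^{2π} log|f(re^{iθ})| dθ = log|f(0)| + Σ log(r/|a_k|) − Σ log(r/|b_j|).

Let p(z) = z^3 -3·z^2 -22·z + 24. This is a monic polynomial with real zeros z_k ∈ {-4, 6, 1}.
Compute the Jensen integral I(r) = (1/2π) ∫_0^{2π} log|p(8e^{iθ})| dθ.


Zeros: -4, 1, 6; r = 8.
Inside |z| < r: -4, 1, 6. Outside (|z| ≥ r): ∅.
p(0) = 24, so log|p(0)| = log(24) = 3.1781.
Apply Jensen: I(r) = log|p(0)| + Σ_k log(r/|z_k|), summed over zeros inside |z| < r.
  log(r/|z_k|) for z_k = -4: log(8/4) = 0.6931
  log(r/|z_k|) for z_k = 6: log(8/6) = 0.2877
  log(r/|z_k|) for z_k = 1: log(8/1) = 2.0794
Sum over inside zeros: 3.0603.
I(r) = log|p(0)| + (inside sum) = 3.1781 + 3.0603 = 6.2383.
Closed form (all zeros inside, monic): I(r) = n·log(r) = 3·log(8) = 6.2383. ✓

I(r) ≈ 6.2383.


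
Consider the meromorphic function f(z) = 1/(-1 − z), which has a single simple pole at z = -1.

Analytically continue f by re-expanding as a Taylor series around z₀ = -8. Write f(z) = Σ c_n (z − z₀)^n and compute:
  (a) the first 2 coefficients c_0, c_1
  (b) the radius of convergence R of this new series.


Let w = z − z₀, so z = z₀ + w.
Then -1 − z = -1 − (z₀ + w) = (-1 − z₀) − w = 7 − w.
f(z) = 1/(7 − w) = (1/(7)) · 1/(1 − w/(7)) = Σ_{n≥0} w^n / (7)^(n+1).
So c_n = 1/(7)^(n+1):
  c_0 = 1/(7)^1 = 1/7.
  c_1 = 1/(7)^2 = 1/49.
The series is valid for |w/d| < 1, i.e. |z − z₀| < |d|.
Radius of convergence: R = |-1 − z₀| = |7| = 7 (distance from z₀ to the singularity z = -1).

c_0 = 1/7, c_1 = 1/49; R = 7.
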